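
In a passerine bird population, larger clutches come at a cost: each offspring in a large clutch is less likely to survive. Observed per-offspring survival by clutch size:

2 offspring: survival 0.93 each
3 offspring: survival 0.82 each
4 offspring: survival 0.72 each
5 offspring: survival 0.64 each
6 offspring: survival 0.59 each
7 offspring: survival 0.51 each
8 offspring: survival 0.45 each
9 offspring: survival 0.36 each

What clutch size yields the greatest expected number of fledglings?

8

Expected fledglings = c × s(c):
  c=2: 2 × 0.93 = 1.860
  c=3: 3 × 0.82 = 2.460
  c=4: 4 × 0.72 = 2.880
  c=5: 5 × 0.64 = 3.200
  c=6: 6 × 0.59 = 3.540
  c=7: 7 × 0.51 = 3.570
  c=8: 8 × 0.45 = 3.600
  c=9: 9 × 0.36 = 3.240
Maximum at c = 8 (3.600 fledglings).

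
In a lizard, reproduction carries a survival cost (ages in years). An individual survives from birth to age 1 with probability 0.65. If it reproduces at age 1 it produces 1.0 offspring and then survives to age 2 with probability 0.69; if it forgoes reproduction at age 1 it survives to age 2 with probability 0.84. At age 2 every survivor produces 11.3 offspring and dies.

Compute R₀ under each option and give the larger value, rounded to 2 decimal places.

6.17

breed at age 1: R₀ = 0.65 × (1.0 + 0.69 × 11.3) = 0.65 × 8.7970 = 5.7181
delay to age 2: R₀ = 0.65 × (0.84 × 11.3) = 0.65 × 9.4920 = 6.1698
Higher: delay to age 2 (6.1698).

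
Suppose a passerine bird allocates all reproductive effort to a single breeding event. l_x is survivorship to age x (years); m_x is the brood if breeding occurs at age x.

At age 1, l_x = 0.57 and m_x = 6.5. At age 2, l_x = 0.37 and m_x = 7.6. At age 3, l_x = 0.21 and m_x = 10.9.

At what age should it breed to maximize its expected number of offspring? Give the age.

1

Expected offspring if breeding at age x = l_x × m_x:
  age 1: 0.57 × 6.5 = 3.705
  age 2: 0.37 × 7.6 = 2.812
  age 3: 0.21 × 10.9 = 2.289
Maximum at age 1 (3.705).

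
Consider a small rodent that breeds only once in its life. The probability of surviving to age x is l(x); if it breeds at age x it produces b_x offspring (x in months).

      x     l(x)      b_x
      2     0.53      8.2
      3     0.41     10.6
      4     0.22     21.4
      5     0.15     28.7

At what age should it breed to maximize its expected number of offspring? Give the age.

4

Expected offspring if breeding at age x = l(x) × b_x:
  age 2: 0.53 × 8.2 = 4.346
  age 3: 0.41 × 10.6 = 4.346
  age 4: 0.22 × 21.4 = 4.708
  age 5: 0.15 × 28.7 = 4.305
Maximum at age 4 (4.708).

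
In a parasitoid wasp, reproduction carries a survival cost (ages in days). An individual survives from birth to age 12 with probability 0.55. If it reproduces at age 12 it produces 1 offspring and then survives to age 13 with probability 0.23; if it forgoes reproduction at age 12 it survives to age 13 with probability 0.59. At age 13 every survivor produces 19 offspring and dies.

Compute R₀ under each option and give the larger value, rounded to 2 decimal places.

breed at age 12: R₀ = 0.55 × (1 + 0.23 × 19) = 0.55 × 5.3700 = 2.9535
delay to age 13: R₀ = 0.55 × (0.59 × 19) = 0.55 × 11.2100 = 6.1655
Higher: delay to age 13 (6.1655).

6.17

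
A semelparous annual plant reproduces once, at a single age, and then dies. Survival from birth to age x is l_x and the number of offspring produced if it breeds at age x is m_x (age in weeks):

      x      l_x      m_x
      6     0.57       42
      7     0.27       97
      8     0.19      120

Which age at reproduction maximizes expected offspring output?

Expected offspring if breeding at age x = l_x × m_x:
  age 6: 0.57 × 42 = 23.940
  age 7: 0.27 × 97 = 26.190
  age 8: 0.19 × 120 = 22.800
Maximum at age 7 (26.190).

7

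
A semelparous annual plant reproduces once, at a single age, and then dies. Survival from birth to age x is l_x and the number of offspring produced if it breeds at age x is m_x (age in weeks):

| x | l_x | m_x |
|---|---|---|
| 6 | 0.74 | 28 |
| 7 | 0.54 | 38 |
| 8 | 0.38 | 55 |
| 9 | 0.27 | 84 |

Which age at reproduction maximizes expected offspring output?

Expected offspring if breeding at age x = l_x × m_x:
  age 6: 0.74 × 28 = 20.720
  age 7: 0.54 × 38 = 20.520
  age 8: 0.38 × 55 = 20.900
  age 9: 0.27 × 84 = 22.680
Maximum at age 9 (22.680).

9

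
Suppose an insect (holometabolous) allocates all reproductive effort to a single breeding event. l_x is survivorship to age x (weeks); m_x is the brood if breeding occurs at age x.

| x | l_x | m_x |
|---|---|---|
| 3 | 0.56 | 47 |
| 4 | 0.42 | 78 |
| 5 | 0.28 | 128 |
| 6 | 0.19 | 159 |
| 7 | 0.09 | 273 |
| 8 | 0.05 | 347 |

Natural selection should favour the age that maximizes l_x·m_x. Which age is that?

5

Expected offspring if breeding at age x = l_x × m_x:
  age 3: 0.56 × 47 = 26.320
  age 4: 0.42 × 78 = 32.760
  age 5: 0.28 × 128 = 35.840
  age 6: 0.19 × 159 = 30.210
  age 7: 0.09 × 273 = 24.570
  age 8: 0.05 × 347 = 17.350
Maximum at age 5 (35.840).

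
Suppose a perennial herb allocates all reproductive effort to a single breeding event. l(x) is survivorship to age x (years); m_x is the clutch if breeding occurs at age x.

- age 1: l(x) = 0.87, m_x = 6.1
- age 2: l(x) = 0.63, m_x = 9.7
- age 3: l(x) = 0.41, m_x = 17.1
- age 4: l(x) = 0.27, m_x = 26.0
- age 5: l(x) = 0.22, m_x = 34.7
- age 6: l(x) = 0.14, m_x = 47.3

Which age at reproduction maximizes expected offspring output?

5

Expected offspring if breeding at age x = l(x) × m_x:
  age 1: 0.87 × 6.1 = 5.307
  age 2: 0.63 × 9.7 = 6.111
  age 3: 0.41 × 17.1 = 7.011
  age 4: 0.27 × 26.0 = 7.020
  age 5: 0.22 × 34.7 = 7.634
  age 6: 0.14 × 47.3 = 6.622
Maximum at age 5 (7.634).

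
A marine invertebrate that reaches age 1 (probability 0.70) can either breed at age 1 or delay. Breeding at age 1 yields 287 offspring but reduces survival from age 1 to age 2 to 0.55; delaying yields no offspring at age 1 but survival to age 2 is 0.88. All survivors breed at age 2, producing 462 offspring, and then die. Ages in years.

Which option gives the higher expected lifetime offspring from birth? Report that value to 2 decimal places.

breed at age 1: R₀ = 0.70 × (287 + 0.55 × 462) = 0.70 × 541.1000 = 378.7700
delay to age 2: R₀ = 0.70 × (0.88 × 462) = 0.70 × 406.5600 = 284.5920
Higher: breed at age 1 (378.7700).

378.77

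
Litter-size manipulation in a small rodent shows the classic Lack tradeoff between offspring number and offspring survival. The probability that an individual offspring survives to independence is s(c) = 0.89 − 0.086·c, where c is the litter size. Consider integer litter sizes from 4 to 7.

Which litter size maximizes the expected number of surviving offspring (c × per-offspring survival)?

Expected surviving offspring = c × s(c):
  c=4: 4 × 0.546 = 2.184
  c=5: 5 × 0.460 = 2.300
  c=6: 6 × 0.374 = 2.244
  c=7: 7 × 0.288 = 2.016
Maximum at c = 5 (2.300 surviving offspring).

5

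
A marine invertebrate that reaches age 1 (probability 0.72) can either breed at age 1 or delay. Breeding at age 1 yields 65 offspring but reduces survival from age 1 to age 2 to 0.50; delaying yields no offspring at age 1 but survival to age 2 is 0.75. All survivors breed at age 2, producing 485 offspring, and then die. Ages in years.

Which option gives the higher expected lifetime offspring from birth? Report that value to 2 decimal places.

261.90

breed at age 1: R₀ = 0.72 × (65 + 0.50 × 485) = 0.72 × 307.5000 = 221.4000
delay to age 2: R₀ = 0.72 × (0.75 × 485) = 0.72 × 363.7500 = 261.9000
Higher: delay to age 2 (261.9000).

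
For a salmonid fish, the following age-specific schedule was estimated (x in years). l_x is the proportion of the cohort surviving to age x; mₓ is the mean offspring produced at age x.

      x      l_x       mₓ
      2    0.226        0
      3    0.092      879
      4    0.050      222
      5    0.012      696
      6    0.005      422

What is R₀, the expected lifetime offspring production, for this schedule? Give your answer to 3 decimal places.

102.430

R₀ = Σ l_x mₓ:
  age 2: 0.226 × 0 = 0.0000
  age 3: 0.092 × 879 = 80.8680
  age 4: 0.050 × 222 = 11.1000
  age 5: 0.012 × 696 = 8.3520
  age 6: 0.005 × 422 = 2.1100
R₀ = 0.0000 + 80.8680 + 11.1000 + 8.3520 + 2.1100 = 102.4300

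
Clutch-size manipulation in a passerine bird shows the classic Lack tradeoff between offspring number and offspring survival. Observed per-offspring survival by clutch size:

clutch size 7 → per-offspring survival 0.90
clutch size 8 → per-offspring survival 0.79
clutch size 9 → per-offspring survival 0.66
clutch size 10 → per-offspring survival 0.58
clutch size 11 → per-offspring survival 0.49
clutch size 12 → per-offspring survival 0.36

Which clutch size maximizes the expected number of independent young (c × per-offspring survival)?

Expected independent young = c × s(c):
  c=7: 7 × 0.90 = 6.300
  c=8: 8 × 0.79 = 6.320
  c=9: 9 × 0.66 = 5.940
  c=10: 10 × 0.58 = 5.800
  c=11: 11 × 0.49 = 5.390
  c=12: 12 × 0.36 = 4.320
Maximum at c = 8 (6.320 independent young).

8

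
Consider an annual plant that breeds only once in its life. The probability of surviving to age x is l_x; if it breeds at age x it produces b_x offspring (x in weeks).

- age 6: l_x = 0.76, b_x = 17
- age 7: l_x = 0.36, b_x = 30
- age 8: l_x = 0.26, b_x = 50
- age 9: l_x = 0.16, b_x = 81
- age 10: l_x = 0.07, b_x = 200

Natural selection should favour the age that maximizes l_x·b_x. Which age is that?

Expected offspring if breeding at age x = l_x × b_x:
  age 6: 0.76 × 17 = 12.920
  age 7: 0.36 × 30 = 10.800
  age 8: 0.26 × 50 = 13.000
  age 9: 0.16 × 81 = 12.960
  age 10: 0.07 × 200 = 14.000
Maximum at age 10 (14.000).

10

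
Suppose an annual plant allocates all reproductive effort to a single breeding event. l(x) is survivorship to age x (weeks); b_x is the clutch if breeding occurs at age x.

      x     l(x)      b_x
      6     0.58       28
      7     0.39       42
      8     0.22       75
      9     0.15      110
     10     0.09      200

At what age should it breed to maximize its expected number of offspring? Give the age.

Expected offspring if breeding at age x = l(x) × b_x:
  age 6: 0.58 × 28 = 16.240
  age 7: 0.39 × 42 = 16.380
  age 8: 0.22 × 75 = 16.500
  age 9: 0.15 × 110 = 16.500
  age 10: 0.09 × 200 = 18.000
Maximum at age 10 (18.000).

10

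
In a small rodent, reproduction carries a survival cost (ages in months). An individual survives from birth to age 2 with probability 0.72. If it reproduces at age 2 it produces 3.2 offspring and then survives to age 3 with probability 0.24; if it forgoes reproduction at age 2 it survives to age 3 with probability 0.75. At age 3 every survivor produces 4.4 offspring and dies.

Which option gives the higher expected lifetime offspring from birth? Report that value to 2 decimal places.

3.06

breed at age 2: R₀ = 0.72 × (3.2 + 0.24 × 4.4) = 0.72 × 4.2560 = 3.0643
delay to age 3: R₀ = 0.72 × (0.75 × 4.4) = 0.72 × 3.3000 = 2.3760
Higher: breed at age 2 (3.0643).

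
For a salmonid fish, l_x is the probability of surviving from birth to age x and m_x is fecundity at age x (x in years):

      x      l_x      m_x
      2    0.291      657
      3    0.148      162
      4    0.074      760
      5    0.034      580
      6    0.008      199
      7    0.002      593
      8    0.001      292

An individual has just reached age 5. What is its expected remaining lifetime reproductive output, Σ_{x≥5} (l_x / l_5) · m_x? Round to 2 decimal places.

l_5 = 0.034. Conditional survival from age 5 to x is l_x / l_5.
  x=5: (0.034/0.034) × 580 = 580.0000
  x=6: (0.008/0.034) × 199 = 46.8235
  x=7: (0.002/0.034) × 593 = 34.8824
  x=8: (0.001/0.034) × 292 = 8.5882
Sum = 580.0000 + 46.8235 + 34.8824 + 8.5882 = 670.2941

670.29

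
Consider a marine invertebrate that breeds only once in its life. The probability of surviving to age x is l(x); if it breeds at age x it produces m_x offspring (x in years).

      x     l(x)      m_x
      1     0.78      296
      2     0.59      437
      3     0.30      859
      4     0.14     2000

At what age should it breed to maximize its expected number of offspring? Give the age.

4

Expected offspring if breeding at age x = l(x) × m_x:
  age 1: 0.78 × 296 = 230.880
  age 2: 0.59 × 437 = 257.830
  age 3: 0.30 × 859 = 257.700
  age 4: 0.14 × 2000 = 280.000
Maximum at age 4 (280.000).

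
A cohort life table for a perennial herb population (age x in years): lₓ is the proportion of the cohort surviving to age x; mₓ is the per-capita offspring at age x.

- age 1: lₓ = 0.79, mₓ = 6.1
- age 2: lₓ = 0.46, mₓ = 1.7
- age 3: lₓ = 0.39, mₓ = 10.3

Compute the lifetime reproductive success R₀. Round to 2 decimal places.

R₀ = Σ lₓ mₓ:
  age 1: 0.79 × 6.1 = 4.8190
  age 2: 0.46 × 1.7 = 0.7820
  age 3: 0.39 × 10.3 = 4.0170
R₀ = 4.8190 + 0.7820 + 4.0170 = 9.6180

9.62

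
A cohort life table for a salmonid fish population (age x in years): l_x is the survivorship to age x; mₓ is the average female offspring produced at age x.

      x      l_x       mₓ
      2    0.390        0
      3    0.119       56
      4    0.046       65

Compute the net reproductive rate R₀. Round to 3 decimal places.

9.654

R₀ = Σ l_x mₓ:
  age 2: 0.390 × 0 = 0.0000
  age 3: 0.119 × 56 = 6.6640
  age 4: 0.046 × 65 = 2.9900
R₀ = 0.0000 + 6.6640 + 2.9900 = 9.6540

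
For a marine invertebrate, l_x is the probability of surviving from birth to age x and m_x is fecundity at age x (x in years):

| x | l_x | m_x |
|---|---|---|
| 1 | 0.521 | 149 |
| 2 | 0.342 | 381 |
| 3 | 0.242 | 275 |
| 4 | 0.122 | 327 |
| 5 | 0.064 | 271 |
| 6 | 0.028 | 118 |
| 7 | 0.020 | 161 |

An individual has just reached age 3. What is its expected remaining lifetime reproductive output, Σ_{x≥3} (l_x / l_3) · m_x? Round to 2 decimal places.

538.48

l_3 = 0.242. Conditional survival from age 3 to x is l_x / l_3.
  x=3: (0.242/0.242) × 275 = 275.0000
  x=4: (0.122/0.242) × 327 = 164.8512
  x=5: (0.064/0.242) × 271 = 71.6694
  x=6: (0.028/0.242) × 118 = 13.6529
  x=7: (0.020/0.242) × 161 = 13.3058
Sum = 275.0000 + 164.8512 + 71.6694 + 13.6529 + 13.3058 = 538.4793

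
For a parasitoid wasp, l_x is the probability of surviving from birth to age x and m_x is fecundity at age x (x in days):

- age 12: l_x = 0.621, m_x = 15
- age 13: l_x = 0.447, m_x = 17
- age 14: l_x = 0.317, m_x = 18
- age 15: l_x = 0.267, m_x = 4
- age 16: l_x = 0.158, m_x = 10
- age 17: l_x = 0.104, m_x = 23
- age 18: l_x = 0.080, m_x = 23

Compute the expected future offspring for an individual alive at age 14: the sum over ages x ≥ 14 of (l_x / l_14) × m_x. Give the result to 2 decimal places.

39.70

l_14 = 0.317. Conditional survival from age 14 to x is l_x / l_14.
  x=14: (0.317/0.317) × 18 = 18.0000
  x=15: (0.267/0.317) × 4 = 3.3691
  x=16: (0.158/0.317) × 10 = 4.9842
  x=17: (0.104/0.317) × 23 = 7.5457
  x=18: (0.080/0.317) × 23 = 5.8044
Sum = 18.0000 + 3.3691 + 4.9842 + 7.5457 + 5.8044 = 39.7035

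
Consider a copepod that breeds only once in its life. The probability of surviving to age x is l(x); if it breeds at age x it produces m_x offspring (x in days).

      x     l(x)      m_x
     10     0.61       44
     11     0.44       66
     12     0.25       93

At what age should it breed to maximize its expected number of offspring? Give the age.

11

Expected offspring if breeding at age x = l(x) × m_x:
  age 10: 0.61 × 44 = 26.840
  age 11: 0.44 × 66 = 29.040
  age 12: 0.25 × 93 = 23.250
Maximum at age 11 (29.040).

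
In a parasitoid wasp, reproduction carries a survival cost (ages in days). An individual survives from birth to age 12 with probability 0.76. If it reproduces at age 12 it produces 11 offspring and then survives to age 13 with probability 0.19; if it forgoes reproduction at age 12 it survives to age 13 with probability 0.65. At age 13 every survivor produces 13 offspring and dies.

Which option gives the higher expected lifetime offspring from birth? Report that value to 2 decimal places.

10.24

breed at age 12: R₀ = 0.76 × (11 + 0.19 × 13) = 0.76 × 13.4700 = 10.2372
delay to age 13: R₀ = 0.76 × (0.65 × 13) = 0.76 × 8.4500 = 6.4220
Higher: breed at age 12 (10.2372).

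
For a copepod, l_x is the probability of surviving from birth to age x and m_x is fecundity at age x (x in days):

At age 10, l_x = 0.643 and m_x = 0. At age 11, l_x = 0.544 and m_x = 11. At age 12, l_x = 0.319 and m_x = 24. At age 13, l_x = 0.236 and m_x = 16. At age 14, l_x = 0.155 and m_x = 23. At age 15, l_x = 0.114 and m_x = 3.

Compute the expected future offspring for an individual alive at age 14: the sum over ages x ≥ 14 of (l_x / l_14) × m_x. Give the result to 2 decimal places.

l_14 = 0.155. Conditional survival from age 14 to x is l_x / l_14.
  x=14: (0.155/0.155) × 23 = 23.0000
  x=15: (0.114/0.155) × 3 = 2.2065
Sum = 23.0000 + 2.2065 = 25.2065

25.21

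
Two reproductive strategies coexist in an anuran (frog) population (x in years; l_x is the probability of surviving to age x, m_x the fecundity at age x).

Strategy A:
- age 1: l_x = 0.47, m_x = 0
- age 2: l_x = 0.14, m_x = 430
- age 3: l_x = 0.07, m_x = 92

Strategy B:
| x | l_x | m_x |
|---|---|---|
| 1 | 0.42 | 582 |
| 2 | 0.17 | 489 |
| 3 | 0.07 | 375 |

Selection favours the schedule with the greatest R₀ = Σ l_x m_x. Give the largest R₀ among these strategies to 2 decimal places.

353.82

Strategy A: R₀ = 0.47×0 + 0.14×430 + 0.07×92 = 66.6400
Strategy B: R₀ = 0.42×582 + 0.17×489 + 0.07×375 = 353.8200
Highest R₀: strategy B with 353.8200.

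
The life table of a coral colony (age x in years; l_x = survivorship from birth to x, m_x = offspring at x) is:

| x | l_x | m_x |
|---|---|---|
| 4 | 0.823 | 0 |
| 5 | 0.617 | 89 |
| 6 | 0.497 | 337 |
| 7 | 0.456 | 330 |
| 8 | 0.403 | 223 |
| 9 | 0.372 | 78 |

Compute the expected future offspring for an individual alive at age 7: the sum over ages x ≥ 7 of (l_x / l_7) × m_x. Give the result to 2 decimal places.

l_7 = 0.456. Conditional survival from age 7 to x is l_x / l_7.
  x=7: (0.456/0.456) × 330 = 330.0000
  x=8: (0.403/0.456) × 223 = 197.0811
  x=9: (0.372/0.456) × 78 = 63.6316
Sum = 330.0000 + 197.0811 + 63.6316 = 590.7127

590.71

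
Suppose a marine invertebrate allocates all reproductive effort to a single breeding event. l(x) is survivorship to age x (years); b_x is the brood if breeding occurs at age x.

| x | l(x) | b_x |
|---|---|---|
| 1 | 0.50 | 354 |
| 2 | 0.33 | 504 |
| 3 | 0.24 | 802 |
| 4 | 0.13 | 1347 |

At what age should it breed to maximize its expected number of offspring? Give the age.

Expected offspring if breeding at age x = l(x) × b_x:
  age 1: 0.50 × 354 = 177.000
  age 2: 0.33 × 504 = 166.320
  age 3: 0.24 × 802 = 192.480
  age 4: 0.13 × 1347 = 175.110
Maximum at age 3 (192.480).

3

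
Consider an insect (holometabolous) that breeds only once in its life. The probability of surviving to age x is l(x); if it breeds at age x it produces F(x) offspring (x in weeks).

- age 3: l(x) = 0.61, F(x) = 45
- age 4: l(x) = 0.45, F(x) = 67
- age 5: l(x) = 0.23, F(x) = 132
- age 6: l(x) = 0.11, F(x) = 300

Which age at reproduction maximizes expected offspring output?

Expected offspring if breeding at age x = l(x) × F(x):
  age 3: 0.61 × 45 = 27.450
  age 4: 0.45 × 67 = 30.150
  age 5: 0.23 × 132 = 30.360
  age 6: 0.11 × 300 = 33.000
Maximum at age 6 (33.000).

6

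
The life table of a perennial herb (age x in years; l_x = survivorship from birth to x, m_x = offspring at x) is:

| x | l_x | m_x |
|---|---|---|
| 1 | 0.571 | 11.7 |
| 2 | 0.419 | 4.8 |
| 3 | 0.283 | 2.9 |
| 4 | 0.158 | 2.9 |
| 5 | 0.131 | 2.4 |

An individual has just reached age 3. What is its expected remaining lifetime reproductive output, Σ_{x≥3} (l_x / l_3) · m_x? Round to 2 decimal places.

l_3 = 0.283. Conditional survival from age 3 to x is l_x / l_3.
  x=3: (0.283/0.283) × 2.9 = 2.9000
  x=4: (0.158/0.283) × 2.9 = 1.6191
  x=5: (0.131/0.283) × 2.4 = 1.1110
Sum = 2.9000 + 1.6191 + 1.1110 = 5.6300

5.63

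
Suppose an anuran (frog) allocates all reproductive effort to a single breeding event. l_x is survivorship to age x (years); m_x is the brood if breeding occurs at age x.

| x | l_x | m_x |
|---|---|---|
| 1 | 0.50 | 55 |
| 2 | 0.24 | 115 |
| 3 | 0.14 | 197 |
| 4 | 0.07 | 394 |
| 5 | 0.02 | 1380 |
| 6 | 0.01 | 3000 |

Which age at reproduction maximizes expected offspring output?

6

Expected offspring if breeding at age x = l_x × m_x:
  age 1: 0.50 × 55 = 27.500
  age 2: 0.24 × 115 = 27.600
  age 3: 0.14 × 197 = 27.580
  age 4: 0.07 × 394 = 27.580
  age 5: 0.02 × 1380 = 27.600
  age 6: 0.01 × 3000 = 30.000
Maximum at age 6 (30.000).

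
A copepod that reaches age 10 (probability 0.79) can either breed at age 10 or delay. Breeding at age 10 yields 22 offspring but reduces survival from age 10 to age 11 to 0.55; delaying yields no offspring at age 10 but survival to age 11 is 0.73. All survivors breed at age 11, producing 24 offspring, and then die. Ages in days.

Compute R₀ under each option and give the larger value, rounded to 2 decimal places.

27.81

breed at age 10: R₀ = 0.79 × (22 + 0.55 × 24) = 0.79 × 35.2000 = 27.8080
delay to age 11: R₀ = 0.79 × (0.73 × 24) = 0.79 × 17.5200 = 13.8408
Higher: breed at age 10 (27.8080).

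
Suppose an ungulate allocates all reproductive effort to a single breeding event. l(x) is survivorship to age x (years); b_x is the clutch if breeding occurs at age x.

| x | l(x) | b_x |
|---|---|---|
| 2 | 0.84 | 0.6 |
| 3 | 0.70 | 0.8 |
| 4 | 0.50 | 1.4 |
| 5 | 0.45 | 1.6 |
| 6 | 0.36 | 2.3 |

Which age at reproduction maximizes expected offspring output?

Expected offspring if breeding at age x = l(x) × b_x:
  age 2: 0.84 × 0.6 = 0.504
  age 3: 0.70 × 0.8 = 0.560
  age 4: 0.50 × 1.4 = 0.700
  age 5: 0.45 × 1.6 = 0.720
  age 6: 0.36 × 2.3 = 0.828
Maximum at age 6 (0.828).

6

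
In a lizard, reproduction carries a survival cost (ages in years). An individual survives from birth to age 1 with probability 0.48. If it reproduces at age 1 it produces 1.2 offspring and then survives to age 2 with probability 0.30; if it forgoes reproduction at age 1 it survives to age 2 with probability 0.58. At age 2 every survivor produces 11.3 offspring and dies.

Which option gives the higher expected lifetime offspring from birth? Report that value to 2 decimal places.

breed at age 1: R₀ = 0.48 × (1.2 + 0.30 × 11.3) = 0.48 × 4.5900 = 2.2032
delay to age 2: R₀ = 0.48 × (0.58 × 11.3) = 0.48 × 6.5540 = 3.1459
Higher: delay to age 2 (3.1459).

3.15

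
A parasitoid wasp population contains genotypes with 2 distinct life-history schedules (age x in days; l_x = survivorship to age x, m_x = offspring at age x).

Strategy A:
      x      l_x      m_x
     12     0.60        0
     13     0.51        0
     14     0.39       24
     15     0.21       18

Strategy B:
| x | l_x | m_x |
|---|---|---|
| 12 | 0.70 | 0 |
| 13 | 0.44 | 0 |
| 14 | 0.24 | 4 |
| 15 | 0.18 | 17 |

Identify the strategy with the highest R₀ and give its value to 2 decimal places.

Strategy A: R₀ = 0.60×0 + 0.51×0 + 0.39×24 + 0.21×18 = 13.1400
Strategy B: R₀ = 0.70×0 + 0.44×0 + 0.24×4 + 0.18×17 = 4.0200
Highest R₀: strategy A with 13.1400.

13.14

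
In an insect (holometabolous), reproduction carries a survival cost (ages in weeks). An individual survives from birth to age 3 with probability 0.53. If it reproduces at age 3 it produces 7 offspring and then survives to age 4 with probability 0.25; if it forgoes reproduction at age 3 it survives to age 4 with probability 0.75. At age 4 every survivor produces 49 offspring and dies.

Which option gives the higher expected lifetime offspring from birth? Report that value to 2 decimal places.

breed at age 3: R₀ = 0.53 × (7 + 0.25 × 49) = 0.53 × 19.2500 = 10.2025
delay to age 4: R₀ = 0.53 × (0.75 × 49) = 0.53 × 36.7500 = 19.4775
Higher: delay to age 4 (19.4775).

19.48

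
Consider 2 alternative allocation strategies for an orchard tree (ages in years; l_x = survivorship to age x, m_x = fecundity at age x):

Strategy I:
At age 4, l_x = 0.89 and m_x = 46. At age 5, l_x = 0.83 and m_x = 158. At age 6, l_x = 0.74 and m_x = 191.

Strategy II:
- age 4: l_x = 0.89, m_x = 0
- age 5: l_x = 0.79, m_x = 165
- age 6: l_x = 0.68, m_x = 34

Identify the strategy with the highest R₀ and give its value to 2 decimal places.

313.42

Strategy I: R₀ = 0.89×46 + 0.83×158 + 0.74×191 = 313.4200
Strategy II: R₀ = 0.89×0 + 0.79×165 + 0.68×34 = 153.4700
Highest R₀: strategy I with 313.4200.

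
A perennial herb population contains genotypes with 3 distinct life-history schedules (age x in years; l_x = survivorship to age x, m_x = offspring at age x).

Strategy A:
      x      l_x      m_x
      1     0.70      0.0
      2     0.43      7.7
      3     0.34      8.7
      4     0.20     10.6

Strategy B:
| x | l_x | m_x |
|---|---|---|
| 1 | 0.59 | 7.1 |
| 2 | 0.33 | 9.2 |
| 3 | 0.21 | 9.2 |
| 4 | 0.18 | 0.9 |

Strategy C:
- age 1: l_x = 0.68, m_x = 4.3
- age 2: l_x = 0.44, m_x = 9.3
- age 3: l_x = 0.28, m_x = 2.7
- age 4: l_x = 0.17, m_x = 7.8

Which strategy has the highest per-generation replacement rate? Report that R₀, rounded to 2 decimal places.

9.32

Strategy A: R₀ = 0.70×0.0 + 0.43×7.7 + 0.34×8.7 + 0.20×10.6 = 8.3890
Strategy B: R₀ = 0.59×7.1 + 0.33×9.2 + 0.21×9.2 + 0.18×0.9 = 9.3190
Strategy C: R₀ = 0.68×4.3 + 0.44×9.3 + 0.28×2.7 + 0.17×7.8 = 9.0980
Highest R₀: strategy B with 9.3190.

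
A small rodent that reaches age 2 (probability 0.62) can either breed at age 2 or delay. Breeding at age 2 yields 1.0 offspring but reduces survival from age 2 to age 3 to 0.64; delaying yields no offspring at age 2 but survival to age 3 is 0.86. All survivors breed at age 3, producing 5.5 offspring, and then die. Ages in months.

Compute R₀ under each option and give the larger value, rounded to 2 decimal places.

2.93

breed at age 2: R₀ = 0.62 × (1.0 + 0.64 × 5.5) = 0.62 × 4.5200 = 2.8024
delay to age 3: R₀ = 0.62 × (0.86 × 5.5) = 0.62 × 4.7300 = 2.9326
Higher: delay to age 3 (2.9326).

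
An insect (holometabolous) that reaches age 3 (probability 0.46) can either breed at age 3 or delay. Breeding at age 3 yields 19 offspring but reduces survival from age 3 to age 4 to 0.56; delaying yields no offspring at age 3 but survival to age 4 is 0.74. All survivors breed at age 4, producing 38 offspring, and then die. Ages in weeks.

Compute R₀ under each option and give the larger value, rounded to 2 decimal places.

breed at age 3: R₀ = 0.46 × (19 + 0.56 × 38) = 0.46 × 40.2800 = 18.5288
delay to age 4: R₀ = 0.46 × (0.74 × 38) = 0.46 × 28.1200 = 12.9352
Higher: breed at age 3 (18.5288).

18.53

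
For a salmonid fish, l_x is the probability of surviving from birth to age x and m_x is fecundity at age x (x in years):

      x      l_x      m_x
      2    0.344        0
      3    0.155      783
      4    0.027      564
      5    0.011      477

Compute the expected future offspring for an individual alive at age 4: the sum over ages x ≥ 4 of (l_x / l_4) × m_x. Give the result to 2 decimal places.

l_4 = 0.027. Conditional survival from age 4 to x is l_x / l_4.
  x=4: (0.027/0.027) × 564 = 564.0000
  x=5: (0.011/0.027) × 477 = 194.3333
Sum = 564.0000 + 194.3333 = 758.3333

758.33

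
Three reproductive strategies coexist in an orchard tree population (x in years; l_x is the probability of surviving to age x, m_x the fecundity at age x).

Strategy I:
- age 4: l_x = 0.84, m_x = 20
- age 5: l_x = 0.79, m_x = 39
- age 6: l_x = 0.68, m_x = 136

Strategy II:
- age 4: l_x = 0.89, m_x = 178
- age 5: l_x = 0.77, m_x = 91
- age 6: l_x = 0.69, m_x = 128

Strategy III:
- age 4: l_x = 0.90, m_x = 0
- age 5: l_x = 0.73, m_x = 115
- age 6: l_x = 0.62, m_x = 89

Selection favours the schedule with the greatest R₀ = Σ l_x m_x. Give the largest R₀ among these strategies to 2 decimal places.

316.81

Strategy I: R₀ = 0.84×20 + 0.79×39 + 0.68×136 = 140.0900
Strategy II: R₀ = 0.89×178 + 0.77×91 + 0.69×128 = 316.8100
Strategy III: R₀ = 0.90×0 + 0.73×115 + 0.62×89 = 139.1300
Highest R₀: strategy II with 316.8100.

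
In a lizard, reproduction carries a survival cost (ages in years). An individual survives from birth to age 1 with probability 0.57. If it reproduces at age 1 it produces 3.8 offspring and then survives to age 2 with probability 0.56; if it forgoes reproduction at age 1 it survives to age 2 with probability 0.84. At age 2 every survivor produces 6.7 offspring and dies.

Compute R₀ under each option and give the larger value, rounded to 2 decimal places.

breed at age 1: R₀ = 0.57 × (3.8 + 0.56 × 6.7) = 0.57 × 7.5520 = 4.3046
delay to age 2: R₀ = 0.57 × (0.84 × 6.7) = 0.57 × 5.6280 = 3.2080
Higher: breed at age 1 (4.3046).

4.30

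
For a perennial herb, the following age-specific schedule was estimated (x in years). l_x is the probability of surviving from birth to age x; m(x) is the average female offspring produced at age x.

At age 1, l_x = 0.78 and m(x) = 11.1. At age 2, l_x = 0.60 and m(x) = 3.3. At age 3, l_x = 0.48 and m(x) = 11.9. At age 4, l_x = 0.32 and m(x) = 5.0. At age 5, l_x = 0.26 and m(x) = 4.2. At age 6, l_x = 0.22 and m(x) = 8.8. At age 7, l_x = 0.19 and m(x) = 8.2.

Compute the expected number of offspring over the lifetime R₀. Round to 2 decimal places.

22.54

R₀ = Σ l_x m(x):
  age 1: 0.78 × 11.1 = 8.6580
  age 2: 0.60 × 3.3 = 1.9800
  age 3: 0.48 × 11.9 = 5.7120
  age 4: 0.32 × 5.0 = 1.6000
  age 5: 0.26 × 4.2 = 1.0920
  age 6: 0.22 × 8.8 = 1.9360
  age 7: 0.19 × 8.2 = 1.5580
R₀ = 8.6580 + 1.9800 + 5.7120 + 1.6000 + 1.0920 + 1.9360 + 1.5580 = 22.5360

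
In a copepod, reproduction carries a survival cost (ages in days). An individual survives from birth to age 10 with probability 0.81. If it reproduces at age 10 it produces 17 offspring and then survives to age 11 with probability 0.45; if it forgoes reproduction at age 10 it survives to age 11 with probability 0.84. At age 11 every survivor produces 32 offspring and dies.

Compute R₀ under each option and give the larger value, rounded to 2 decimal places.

25.43

breed at age 10: R₀ = 0.81 × (17 + 0.45 × 32) = 0.81 × 31.4000 = 25.4340
delay to age 11: R₀ = 0.81 × (0.84 × 32) = 0.81 × 26.8800 = 21.7728
Higher: breed at age 10 (25.4340).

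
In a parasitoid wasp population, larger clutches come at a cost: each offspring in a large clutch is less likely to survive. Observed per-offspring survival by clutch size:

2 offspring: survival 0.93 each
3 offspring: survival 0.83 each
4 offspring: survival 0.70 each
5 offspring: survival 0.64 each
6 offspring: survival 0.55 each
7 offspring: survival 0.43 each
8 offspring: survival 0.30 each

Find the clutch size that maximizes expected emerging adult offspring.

6

Expected emerging adult offspring = c × s(c):
  c=2: 2 × 0.93 = 1.860
  c=3: 3 × 0.83 = 2.490
  c=4: 4 × 0.70 = 2.800
  c=5: 5 × 0.64 = 3.200
  c=6: 6 × 0.55 = 3.300
  c=7: 7 × 0.43 = 3.010
  c=8: 8 × 0.30 = 2.400
Maximum at c = 6 (3.300 emerging adult offspring).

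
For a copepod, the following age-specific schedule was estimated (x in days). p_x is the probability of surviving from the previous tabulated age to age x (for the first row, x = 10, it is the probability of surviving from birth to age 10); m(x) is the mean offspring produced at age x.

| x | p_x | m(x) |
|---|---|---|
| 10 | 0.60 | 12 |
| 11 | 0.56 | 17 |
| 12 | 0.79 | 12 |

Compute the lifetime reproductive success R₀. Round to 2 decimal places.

Survivorship from birth: l_x = p_10·p_11·…·p_x.
  l_10 = 0.60000
  l_11 = 0.33600
  l_12 = 0.26544
R₀ = Σ l_x m(x):
  age 10: 0.60000 × 12 = 7.2000
  age 11: 0.33600 × 17 = 5.7120
  age 12: 0.26544 × 12 = 3.1853
R₀ = 7.2000 + 5.7120 + 3.1853 = 16.0973

16.10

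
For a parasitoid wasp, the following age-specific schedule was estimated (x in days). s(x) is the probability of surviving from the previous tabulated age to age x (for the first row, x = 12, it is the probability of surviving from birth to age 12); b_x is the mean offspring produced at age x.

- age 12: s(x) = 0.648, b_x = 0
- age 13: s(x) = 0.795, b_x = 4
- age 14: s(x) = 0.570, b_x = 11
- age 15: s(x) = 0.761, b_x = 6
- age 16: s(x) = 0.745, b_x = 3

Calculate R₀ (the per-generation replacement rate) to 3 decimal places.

7.131

Survivorship from birth: l_x = s_12·s_13·…·s_x.
  l_12 = 0.64800
  l_13 = 0.51516
  l_14 = 0.29364
  l_15 = 0.22346
  l_16 = 0.16648
R₀ = Σ l_x b_x:
  age 12: 0.64800 × 0 = 0.0000
  age 13: 0.51516 × 4 = 2.0606
  age 14: 0.29364 × 11 = 3.2300
  age 15: 0.22346 × 6 = 1.3408
  age 16: 0.16648 × 3 = 0.4994
R₀ = 0.0000 + 2.0606 + 3.2300 + 1.3408 + 0.4994 = 7.1309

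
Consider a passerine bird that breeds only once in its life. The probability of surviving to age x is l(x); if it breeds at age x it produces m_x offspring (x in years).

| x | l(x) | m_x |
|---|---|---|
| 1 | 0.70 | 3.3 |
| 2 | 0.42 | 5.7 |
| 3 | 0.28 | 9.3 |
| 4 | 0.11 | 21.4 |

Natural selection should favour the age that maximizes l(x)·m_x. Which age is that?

3

Expected offspring if breeding at age x = l(x) × m_x:
  age 1: 0.70 × 3.3 = 2.310
  age 2: 0.42 × 5.7 = 2.394
  age 3: 0.28 × 9.3 = 2.604
  age 4: 0.11 × 21.4 = 2.354
Maximum at age 3 (2.604).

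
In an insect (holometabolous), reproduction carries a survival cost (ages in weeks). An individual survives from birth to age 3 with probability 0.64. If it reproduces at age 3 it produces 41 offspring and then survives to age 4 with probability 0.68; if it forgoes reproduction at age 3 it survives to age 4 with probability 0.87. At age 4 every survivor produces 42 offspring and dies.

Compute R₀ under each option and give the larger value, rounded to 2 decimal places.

44.52

breed at age 3: R₀ = 0.64 × (41 + 0.68 × 42) = 0.64 × 69.5600 = 44.5184
delay to age 4: R₀ = 0.64 × (0.87 × 42) = 0.64 × 36.5400 = 23.3856
Higher: breed at age 3 (44.5184).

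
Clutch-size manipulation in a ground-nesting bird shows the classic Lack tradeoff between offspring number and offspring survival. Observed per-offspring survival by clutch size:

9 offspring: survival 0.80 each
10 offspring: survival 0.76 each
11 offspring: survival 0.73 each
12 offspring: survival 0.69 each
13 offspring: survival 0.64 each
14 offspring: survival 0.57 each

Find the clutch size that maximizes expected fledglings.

13

Expected fledglings = c × s(c):
  c=9: 9 × 0.80 = 7.200
  c=10: 10 × 0.76 = 7.600
  c=11: 11 × 0.73 = 8.030
  c=12: 12 × 0.69 = 8.280
  c=13: 13 × 0.64 = 8.320
  c=14: 14 × 0.57 = 7.980
Maximum at c = 13 (8.320 fledglings).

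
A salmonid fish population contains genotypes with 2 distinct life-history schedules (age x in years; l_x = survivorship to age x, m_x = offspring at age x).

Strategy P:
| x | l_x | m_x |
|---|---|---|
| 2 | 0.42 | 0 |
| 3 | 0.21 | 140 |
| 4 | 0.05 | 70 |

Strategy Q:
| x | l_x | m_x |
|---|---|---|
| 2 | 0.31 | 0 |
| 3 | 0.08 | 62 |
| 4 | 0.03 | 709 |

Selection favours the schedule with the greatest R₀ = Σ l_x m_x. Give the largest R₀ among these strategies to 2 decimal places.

Strategy P: R₀ = 0.42×0 + 0.21×140 + 0.05×70 = 32.9000
Strategy Q: R₀ = 0.31×0 + 0.08×62 + 0.03×709 = 26.2300
Highest R₀: strategy P with 32.9000.

32.90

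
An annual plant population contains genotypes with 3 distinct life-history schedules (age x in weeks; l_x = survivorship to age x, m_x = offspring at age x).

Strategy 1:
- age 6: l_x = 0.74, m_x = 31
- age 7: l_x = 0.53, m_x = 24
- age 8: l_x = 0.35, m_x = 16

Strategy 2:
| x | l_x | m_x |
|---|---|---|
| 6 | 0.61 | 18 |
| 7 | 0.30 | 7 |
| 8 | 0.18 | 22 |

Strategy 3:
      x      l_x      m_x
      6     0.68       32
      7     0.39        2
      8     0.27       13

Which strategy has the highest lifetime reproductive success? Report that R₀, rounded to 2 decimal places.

Strategy 1: R₀ = 0.74×31 + 0.53×24 + 0.35×16 = 41.2600
Strategy 2: R₀ = 0.61×18 + 0.30×7 + 0.18×22 = 17.0400
Strategy 3: R₀ = 0.68×32 + 0.39×2 + 0.27×13 = 26.0500
Highest R₀: strategy 1 with 41.2600.

41.26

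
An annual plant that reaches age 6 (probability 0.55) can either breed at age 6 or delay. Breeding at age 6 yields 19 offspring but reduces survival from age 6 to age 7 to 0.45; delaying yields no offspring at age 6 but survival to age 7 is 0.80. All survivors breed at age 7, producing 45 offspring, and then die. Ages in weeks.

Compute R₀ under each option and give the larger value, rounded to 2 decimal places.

breed at age 6: R₀ = 0.55 × (19 + 0.45 × 45) = 0.55 × 39.2500 = 21.5875
delay to age 7: R₀ = 0.55 × (0.80 × 45) = 0.55 × 36.0000 = 19.8000
Higher: breed at age 6 (21.5875).

21.59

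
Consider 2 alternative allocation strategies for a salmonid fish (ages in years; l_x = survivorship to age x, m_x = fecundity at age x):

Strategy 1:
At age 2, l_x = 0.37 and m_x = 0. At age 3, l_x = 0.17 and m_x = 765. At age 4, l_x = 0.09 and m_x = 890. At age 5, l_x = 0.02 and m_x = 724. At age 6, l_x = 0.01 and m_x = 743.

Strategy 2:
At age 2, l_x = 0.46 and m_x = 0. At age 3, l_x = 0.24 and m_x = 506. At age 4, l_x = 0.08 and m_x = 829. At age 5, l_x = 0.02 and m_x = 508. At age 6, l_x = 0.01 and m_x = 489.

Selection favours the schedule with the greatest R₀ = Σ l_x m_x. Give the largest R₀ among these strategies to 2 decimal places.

Strategy 1: R₀ = 0.37×0 + 0.17×765 + 0.09×890 + 0.02×724 + 0.01×743 = 232.0600
Strategy 2: R₀ = 0.46×0 + 0.24×506 + 0.08×829 + 0.02×508 + 0.01×489 = 202.8100
Highest R₀: strategy 1 with 232.0600.

232.06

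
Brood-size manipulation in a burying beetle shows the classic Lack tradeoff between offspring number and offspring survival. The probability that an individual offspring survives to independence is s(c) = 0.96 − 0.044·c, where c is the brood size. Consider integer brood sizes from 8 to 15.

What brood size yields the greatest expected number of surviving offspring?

Expected surviving offspring = c × s(c):
  c=8: 8 × 0.608 = 4.864
  c=9: 9 × 0.564 = 5.076
  c=10: 10 × 0.520 = 5.200
  c=11: 11 × 0.476 = 5.236
  c=12: 12 × 0.432 = 5.184
  c=13: 13 × 0.388 = 5.044
  c=14: 14 × 0.344 = 4.816
  c=15: 15 × 0.300 = 4.500
Maximum at c = 11 (5.236 surviving offspring).

11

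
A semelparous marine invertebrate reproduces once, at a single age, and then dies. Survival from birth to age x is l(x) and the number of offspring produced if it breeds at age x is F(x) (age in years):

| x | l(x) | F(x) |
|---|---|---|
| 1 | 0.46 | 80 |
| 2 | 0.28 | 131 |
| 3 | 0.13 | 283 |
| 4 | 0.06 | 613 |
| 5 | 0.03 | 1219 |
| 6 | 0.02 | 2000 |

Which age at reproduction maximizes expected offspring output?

Expected offspring if breeding at age x = l(x) × F(x):
  age 1: 0.46 × 80 = 36.800
  age 2: 0.28 × 131 = 36.680
  age 3: 0.13 × 283 = 36.790
  age 4: 0.06 × 613 = 36.780
  age 5: 0.03 × 1219 = 36.570
  age 6: 0.02 × 2000 = 40.000
Maximum at age 6 (40.000).

6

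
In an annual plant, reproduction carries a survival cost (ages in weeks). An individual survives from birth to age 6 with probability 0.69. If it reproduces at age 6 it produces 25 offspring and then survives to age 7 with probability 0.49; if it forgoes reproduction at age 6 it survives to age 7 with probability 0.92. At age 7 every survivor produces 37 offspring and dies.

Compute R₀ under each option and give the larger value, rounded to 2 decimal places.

29.76

breed at age 6: R₀ = 0.69 × (25 + 0.49 × 37) = 0.69 × 43.1300 = 29.7597
delay to age 7: R₀ = 0.69 × (0.92 × 37) = 0.69 × 34.0400 = 23.4876
Higher: breed at age 6 (29.7597).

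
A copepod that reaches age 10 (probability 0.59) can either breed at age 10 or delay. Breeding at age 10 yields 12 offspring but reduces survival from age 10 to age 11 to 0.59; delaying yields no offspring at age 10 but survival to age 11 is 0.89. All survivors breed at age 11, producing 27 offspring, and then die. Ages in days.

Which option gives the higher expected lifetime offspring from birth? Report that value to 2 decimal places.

16.48

breed at age 10: R₀ = 0.59 × (12 + 0.59 × 27) = 0.59 × 27.9300 = 16.4787
delay to age 11: R₀ = 0.59 × (0.89 × 27) = 0.59 × 24.0300 = 14.1777
Higher: breed at age 10 (16.4787).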